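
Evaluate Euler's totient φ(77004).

First factor: 77004 = 2^2 · 3^3 · 23 · 31.
φ(77004) = 77004 · (1 − 1/2) · (1 − 1/3) · (1 − 1/23) · (1 − 1/31)
       = 77004 · 1320/4278 = 23760.

23760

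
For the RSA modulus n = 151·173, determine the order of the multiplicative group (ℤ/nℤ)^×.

φ(151) = 151 − 1 = 150.
φ(173) = 173 − 1 = 172.
Since φ is multiplicative, φ(26123) = 150 · 172 = 25800.

25800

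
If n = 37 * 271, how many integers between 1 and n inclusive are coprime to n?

φ(37) = 37 − 1 = 36.
φ(271) = 271 − 1 = 270.
φ(10027) = 36 × 270 = 9720.

9720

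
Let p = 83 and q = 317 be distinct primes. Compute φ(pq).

25912

φ(26311) = 26311 · (1 − 1/83) · (1 − 1/317)
       = 26311 · 25912/26311 = 25912.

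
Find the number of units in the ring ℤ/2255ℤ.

1600

2255 = 5 · 11 · 41.
φ(2255) = 2255 · (1 − 1/5) · (1 − 1/11) · (1 − 1/41)
       = 2255 · 1600/2255 = 1600.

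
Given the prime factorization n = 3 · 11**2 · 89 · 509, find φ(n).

9834880

φ(3) = 3 − 1 = 2.
φ(11^2) = 11^2 − 11^1 = 121 − 11 = 110.
φ(89) = 89 − 1 = 88.
φ(509) = 509 − 1 = 508.
φ(16444263) = 2 × 110 × 88 × 508 = 9834880.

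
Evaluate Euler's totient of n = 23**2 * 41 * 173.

φ(3752197) = 3752197 · (1 − 1/23) · (1 − 1/41) · (1 − 1/173)
       = 3752197 · 151360/163139 = 3481280.

3481280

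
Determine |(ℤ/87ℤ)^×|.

Prime factorization: 87 = 3 × 29.
φ(3) = 3 − 1 = 2.
φ(29) = 29 − 1 = 28.
Multiply: 2 · 28 = 56.

56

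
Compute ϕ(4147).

4147 = 11 * 13 * 29.
φ(4147) = 4147 · (1 − 1/11) · (1 − 1/13) · (1 − 1/29)
       = 4147 · 3360/4147 = 3360.

3360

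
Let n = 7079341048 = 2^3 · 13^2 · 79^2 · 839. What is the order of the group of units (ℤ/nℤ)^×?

φ(2^3) = 2^3 − 2^2 = 8 − 4 = 4.
φ(13^2) = 13^1·(13−1) = 13·12 = 156.
φ(79^2) = 79^2 − 79^1 = 6241 − 79 = 6162.
φ(839) = 839 − 1 = 838.
Since φ is multiplicative, φ(7079341048) = 4 · 156 · 6162 · 838 = 3222183744.

3222183744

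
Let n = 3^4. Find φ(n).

54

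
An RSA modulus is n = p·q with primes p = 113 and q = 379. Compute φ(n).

42336

φ(pq) = (p−1)(q−1) = 112 · 378 = 42336.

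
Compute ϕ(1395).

Factor 1395: 1395 = 3**2 · 5 · 31.
φ(3^2) = 3^2 − 3^1 = 9 − 3 = 6.
φ(5) = 5 − 1 = 4.
φ(31) = 31 − 1 = 30.
Multiply: 6 · 4 · 30 = 720.

720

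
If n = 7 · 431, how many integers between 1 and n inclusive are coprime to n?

2580

φ(7) = 7 − 1 = 6.
φ(431) = 431 − 1 = 430.
φ(3017) = 6 × 430 = 2580.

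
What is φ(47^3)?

φ(47^3) = 47^3 − 47^2 = 103823 − 2209 = 101614.

101614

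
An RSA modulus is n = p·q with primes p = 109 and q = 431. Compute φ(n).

46440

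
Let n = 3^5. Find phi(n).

φ(3^5) = 3^4·(3−1) = 81·2 = 162.

162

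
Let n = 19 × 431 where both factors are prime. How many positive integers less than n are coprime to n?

φ(pq) = (p−1)(q−1) = 18 · 430 = 7740.

7740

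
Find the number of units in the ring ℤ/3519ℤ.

2112

3519 = 3^2 · 17 · 23.
φ(3^2) = 3^1·(3−1) = 3·2 = 6.
φ(17) = 17 − 1 = 16.
φ(23) = 23 − 1 = 22.
Since φ is multiplicative, φ(3519) = 6 · 16 · 22 = 2112.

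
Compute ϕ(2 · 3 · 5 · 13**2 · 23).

27456

φ(2) = 2 − 1 = 1.
φ(3) = 3 − 1 = 2.
φ(5) = 5 − 1 = 4.
φ(13^2) = 13^2 − 13^1 = 169 − 13 = 156.
φ(23) = 23 − 1 = 22.
φ(116610) = 1 × 2 × 4 × 156 × 22 = 27456.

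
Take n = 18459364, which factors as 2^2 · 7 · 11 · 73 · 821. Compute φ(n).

φ(2^2) = 2^1·(2−1) = 2·1 = 2.
φ(7) = 7 − 1 = 6.
φ(11) = 11 − 1 = 10.
φ(73) = 73 − 1 = 72.
φ(821) = 821 − 1 = 820.
Since φ is multiplicative, φ(18459364) = 2 · 6 · 10 · 72 · 820 = 7084800.

7084800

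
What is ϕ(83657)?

First factor: 83657 = 7 × 17 × 19 × 37.
φ(7) = 7 − 1 = 6.
φ(17) = 17 − 1 = 16.
φ(19) = 19 − 1 = 18.
φ(37) = 37 − 1 = 36.
Since φ is multiplicative, φ(83657) = 6 · 16 · 18 · 36 = 62208.

62208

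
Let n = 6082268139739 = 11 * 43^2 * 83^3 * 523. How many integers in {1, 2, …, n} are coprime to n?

5325474213360

φ(6082268139739) = 6082268139739 · (1 − 1/11) · (1 − 1/43) · (1 − 1/83) · (1 − 1/523)
       = 6082268139739 · 17977680/20532457 = 5325474213360.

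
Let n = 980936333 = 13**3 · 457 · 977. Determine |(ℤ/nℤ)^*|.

φ(13^3) = 13^2·(13−1) = 169·12 = 2028.
φ(457) = 457 − 1 = 456.
φ(977) = 977 − 1 = 976.
Multiply: 2028 · 456 · 976 = 902573568.

902573568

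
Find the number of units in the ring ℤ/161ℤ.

132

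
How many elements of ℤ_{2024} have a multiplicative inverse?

880

First factor: 2024 = 2**3 · 11 · 23.
φ(2^3) = 2^3 − 2^2 = 8 − 4 = 4.
φ(11) = 11 − 1 = 10.
φ(23) = 23 − 1 = 22.
Multiply: 4 · 10 · 22 = 880.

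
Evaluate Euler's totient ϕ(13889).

12096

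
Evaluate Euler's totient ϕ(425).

320

First factor: 425 = 5**2 · 17.
φ(5^2) = 5^2 − 5^1 = 25 − 5 = 20.
φ(17) = 17 − 1 = 16.
Multiply: 20 · 16 = 320.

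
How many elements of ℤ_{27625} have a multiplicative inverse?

27625 = 5^3 · 13 · 17.
φ(5^3) = 5^2·(5−1) = 25·4 = 100.
φ(13) = 13 − 1 = 12.
φ(17) = 17 − 1 = 16.
Since φ is multiplicative, φ(27625) = 100 · 12 · 16 = 19200.

19200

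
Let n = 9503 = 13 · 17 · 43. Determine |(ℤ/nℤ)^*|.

φ(13) = 13 − 1 = 12.
φ(17) = 17 − 1 = 16.
φ(43) = 43 − 1 = 42.
Multiply: 12 · 16 · 42 = 8064.

8064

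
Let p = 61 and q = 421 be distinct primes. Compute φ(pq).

For distinct primes, φ(pq) = (p−1)(q−1) = 60 × 420 = 25200.

25200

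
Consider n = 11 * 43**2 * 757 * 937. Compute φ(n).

12779544960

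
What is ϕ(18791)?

16632

Prime factorization: 18791 = 19 × 23 × 43.
φ(18791) = 18791 · (1 − 1/19) · (1 − 1/23) · (1 − 1/43)
       = 18791 · 16632/18791 = 16632.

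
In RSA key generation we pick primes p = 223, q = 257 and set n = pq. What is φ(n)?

φ(pq) = (p−1)(q−1) = 222 · 256 = 56832.

56832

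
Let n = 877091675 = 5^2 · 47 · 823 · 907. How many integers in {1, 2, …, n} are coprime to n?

φ(877091675) = 877091675 · (1 − 1/5) · (1 − 1/47) · (1 − 1/823) · (1 − 1/907)
       = 877091675 · 137030688/175418335 = 685153440.

685153440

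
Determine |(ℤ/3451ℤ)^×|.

3451 = 7 · 17 · 29.
φ(7) = 7 − 1 = 6.
φ(17) = 17 − 1 = 16.
φ(29) = 29 − 1 = 28.
Since φ is multiplicative, φ(3451) = 6 · 16 · 28 = 2688.

2688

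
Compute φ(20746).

20746 = 2 · 11 · 23 · 41.
φ(2) = 2 − 1 = 1.
φ(11) = 11 − 1 = 10.
φ(23) = 23 − 1 = 22.
φ(41) = 41 − 1 = 40.
Since φ is multiplicative, φ(20746) = 1 · 10 · 22 · 40 = 8800.

8800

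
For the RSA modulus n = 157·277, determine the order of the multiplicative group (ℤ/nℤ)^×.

For distinct primes, φ(pq) = (p−1)(q−1) = 156 × 276 = 43056.

43056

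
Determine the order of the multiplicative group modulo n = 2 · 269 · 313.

φ(168394) = 168394 · (1 − 1/2) · (1 − 1/269) · (1 − 1/313)
       = 168394 · 83616/168394 = 83616.

83616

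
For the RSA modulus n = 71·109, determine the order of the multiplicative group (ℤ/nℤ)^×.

7560

φ(71) = 71 − 1 = 70.
φ(109) = 109 − 1 = 108.
Since φ is multiplicative, φ(7739) = 70 · 108 = 7560.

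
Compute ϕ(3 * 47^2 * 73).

311328

φ(483771) = 483771 · (1 − 1/3) · (1 − 1/47) · (1 − 1/73)
       = 483771 · 6624/10293 = 311328.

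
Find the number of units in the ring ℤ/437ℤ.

437 = 19 × 23.
φ(19) = 19 − 1 = 18.
φ(23) = 23 − 1 = 22.
φ(437) = 18 × 22 = 396.

396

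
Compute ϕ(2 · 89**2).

7832

φ(15842) = 15842 · (1 − 1/2) · (1 − 1/89)
       = 15842 · 88/178 = 7832.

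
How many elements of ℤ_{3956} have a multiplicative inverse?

1848

First factor: 3956 = 2**2 · 23 · 43.
φ(3956) = 3956 · (1 − 1/2) · (1 − 1/23) · (1 − 1/43)
       = 3956 · 924/1978 = 1848.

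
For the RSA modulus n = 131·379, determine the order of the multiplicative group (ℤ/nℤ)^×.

φ(pq) = (p−1)(q−1) = 130 · 378 = 49140.

49140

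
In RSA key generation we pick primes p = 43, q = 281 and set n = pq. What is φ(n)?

11760

φ(12083) = 12083 · (1 − 1/43) · (1 − 1/281)
       = 12083 · 11760/12083 = 11760.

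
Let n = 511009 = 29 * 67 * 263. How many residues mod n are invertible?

φ(511009) = 511009 · (1 − 1/29) · (1 − 1/67) · (1 − 1/263)
       = 511009 · 484176/511009 = 484176.

484176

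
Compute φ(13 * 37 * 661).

φ(317941) = 317941 · (1 − 1/13) · (1 − 1/37) · (1 − 1/661)
       = 317941 · 285120/317941 = 285120.

285120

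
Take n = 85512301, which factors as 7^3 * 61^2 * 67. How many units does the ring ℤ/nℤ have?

71018640

φ(7^3) = 7^3 − 7^2 = 343 − 49 = 294.
φ(61^2) = 61^2 − 61^1 = 3721 − 61 = 3660.
φ(67) = 67 − 1 = 66.
Multiply: 294 · 3660 · 66 = 71018640.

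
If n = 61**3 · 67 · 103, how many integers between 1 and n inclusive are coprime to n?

1502986320

φ(61^3) = 61^2·(61−1) = 3721·60 = 223260.
φ(67) = 67 − 1 = 66.
φ(103) = 103 − 1 = 102.
Multiply: 223260 · 66 · 102 = 1502986320.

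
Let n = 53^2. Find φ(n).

2756

φ(53^2) = 53^2 − 53^1 = 2809 − 53 = 2756.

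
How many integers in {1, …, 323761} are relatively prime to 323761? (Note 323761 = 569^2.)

323192

φ(323761) = 323761 · (1 − 1/569)
       = 323761 · 568/569 = 323192.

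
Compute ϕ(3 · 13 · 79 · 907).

φ(3) = 3 − 1 = 2.
φ(13) = 13 − 1 = 12.
φ(79) = 79 − 1 = 78.
φ(907) = 907 − 1 = 906.
Since φ is multiplicative, φ(2794467) = 2 · 12 · 78 · 906 = 1696032.

1696032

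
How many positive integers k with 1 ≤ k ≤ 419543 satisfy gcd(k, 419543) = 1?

354816

Factor 419543: 419543 = 17 * 23 * 29 * 37.
φ(17) = 17 − 1 = 16.
φ(23) = 23 − 1 = 22.
φ(29) = 29 − 1 = 28.
φ(37) = 37 − 1 = 36.
Since φ is multiplicative, φ(419543) = 16 · 22 · 28 · 36 = 354816.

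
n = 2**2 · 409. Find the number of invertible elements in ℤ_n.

φ(2^2) = 2^1·(2−1) = 2·1 = 2.
φ(409) = 409 − 1 = 408.
φ(1636) = 2 × 408 = 816.

816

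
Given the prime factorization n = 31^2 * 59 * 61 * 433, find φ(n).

1398124800

φ(31^2) = 31^1·(31−1) = 31·30 = 930.
φ(59) = 59 − 1 = 58.
φ(61) = 61 − 1 = 60.
φ(433) = 433 − 1 = 432.
φ(1497590687) = 930 × 58 × 60 × 432 = 1398124800.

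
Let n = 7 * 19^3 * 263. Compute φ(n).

10214856

φ(12627419) = 12627419 · (1 − 1/7) · (1 − 1/19) · (1 − 1/263)
       = 12627419 · 28296/34979 = 10214856.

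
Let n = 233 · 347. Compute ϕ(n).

80272

φ(233) = 233 − 1 = 232.
φ(347) = 347 − 1 = 346.
φ(80851) = 232 × 346 = 80272.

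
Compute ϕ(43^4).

3339294

φ(3418801) = 3418801 · (1 − 1/43)
       = 3418801 · 42/43 = 3339294.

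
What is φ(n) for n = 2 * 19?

18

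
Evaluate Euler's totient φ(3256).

3256 = 2**3 · 11 · 37.
φ(3256) = 3256 · (1 − 1/2) · (1 − 1/11) · (1 − 1/37)
       = 3256 · 360/814 = 1440.

1440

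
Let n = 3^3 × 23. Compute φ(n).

φ(621) = 621 · (1 − 1/3) · (1 − 1/23)
       = 621 · 44/69 = 396.

396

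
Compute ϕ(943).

880

943 = 23 * 41.
φ(23) = 23 − 1 = 22.
φ(41) = 41 − 1 = 40.
Since φ is multiplicative, φ(943) = 22 · 40 = 880.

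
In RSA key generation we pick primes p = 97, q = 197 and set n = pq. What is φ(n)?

18816

φ(pq) = (p−1)(q−1) = 96 · 196 = 18816.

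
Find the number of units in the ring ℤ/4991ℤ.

Factor 4991: 4991 = 7 · 23 · 31.
φ(7) = 7 − 1 = 6.
φ(23) = 23 − 1 = 22.
φ(31) = 31 − 1 = 30.
Since φ is multiplicative, φ(4991) = 6 · 22 · 30 = 3960.

3960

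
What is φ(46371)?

46371 = 3 · 13 · 29 · 41.
φ(46371) = 46371 · (1 − 1/3) · (1 − 1/13) · (1 − 1/29) · (1 − 1/41)
       = 46371 · 26880/46371 = 26880.

26880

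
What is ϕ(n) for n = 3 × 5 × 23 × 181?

31680

φ(3) = 3 − 1 = 2.
φ(5) = 5 − 1 = 4.
φ(23) = 23 − 1 = 22.
φ(181) = 181 − 1 = 180.
φ(62445) = 2 × 4 × 22 × 180 = 31680.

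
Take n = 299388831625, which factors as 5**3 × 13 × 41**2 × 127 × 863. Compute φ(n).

213748416000

φ(5^3) = 5^2·(5−1) = 25·4 = 100.
φ(13) = 13 − 1 = 12.
φ(41^2) = 41^2 − 41^1 = 1681 − 41 = 1640.
φ(127) = 127 − 1 = 126.
φ(863) = 863 − 1 = 862.
Since φ is multiplicative, φ(299388831625) = 100 · 12 · 1640 · 126 · 862 = 213748416000.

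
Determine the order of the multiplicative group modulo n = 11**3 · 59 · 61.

4210800

φ(4790269) = 4790269 · (1 − 1/11) · (1 − 1/59) · (1 − 1/61)
       = 4790269 · 34800/39589 = 4210800.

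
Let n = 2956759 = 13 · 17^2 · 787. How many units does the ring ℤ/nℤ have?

φ(2956759) = 2956759 · (1 − 1/13) · (1 − 1/17) · (1 − 1/787)
       = 2956759 · 150912/173927 = 2565504.

2565504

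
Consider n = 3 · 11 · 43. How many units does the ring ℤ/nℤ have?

840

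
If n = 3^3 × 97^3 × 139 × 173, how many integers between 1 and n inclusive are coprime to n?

φ(592570286037) = 592570286037 · (1 − 1/3) · (1 − 1/97) · (1 − 1/139) · (1 − 1/173)
       = 592570286037 · 4557312/6997677 = 385917737472.

385917737472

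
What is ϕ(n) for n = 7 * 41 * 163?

38880

φ(7) = 7 − 1 = 6.
φ(41) = 41 − 1 = 40.
φ(163) = 163 − 1 = 162.
Since φ is multiplicative, φ(46781) = 6 · 40 · 162 = 38880.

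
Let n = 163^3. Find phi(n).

4304178

φ(163^3) = 163^3 − 163^2 = 4330747 − 26569 = 4304178.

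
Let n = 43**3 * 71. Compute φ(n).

5436060

φ(5644997) = 5644997 · (1 − 1/43) · (1 − 1/71)
       = 5644997 · 2940/3053 = 5436060.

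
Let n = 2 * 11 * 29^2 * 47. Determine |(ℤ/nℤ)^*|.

373520

φ(869594) = 869594 · (1 − 1/2) · (1 − 1/11) · (1 − 1/29) · (1 − 1/47)
       = 869594 · 12880/29986 = 373520.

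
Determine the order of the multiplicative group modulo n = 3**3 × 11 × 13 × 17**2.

587520

φ(3^3) = 3^2·(3−1) = 9·2 = 18.
φ(11) = 11 − 1 = 10.
φ(13) = 13 − 1 = 12.
φ(17^2) = 17^1·(17−1) = 17·16 = 272.
Since φ is multiplicative, φ(1115829) = 18 · 10 · 12 · 272 = 587520.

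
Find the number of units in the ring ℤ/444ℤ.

144

First factor: 444 = 2^2 * 3 * 37.
φ(444) = 444 · (1 − 1/2) · (1 − 1/3) · (1 − 1/37)
       = 444 · 72/222 = 144.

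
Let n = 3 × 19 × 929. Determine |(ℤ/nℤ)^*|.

φ(52953) = 52953 · (1 − 1/3) · (1 − 1/19) · (1 − 1/929)
       = 52953 · 33408/52953 = 33408.

33408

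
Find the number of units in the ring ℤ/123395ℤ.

88704

First factor: 123395 = 5 × 23 × 29 × 37.
φ(5) = 5 − 1 = 4.
φ(23) = 23 − 1 = 22.
φ(29) = 29 − 1 = 28.
φ(37) = 37 − 1 = 36.
φ(123395) = 4 × 22 × 28 × 36 = 88704.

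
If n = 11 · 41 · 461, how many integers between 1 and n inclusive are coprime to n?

φ(207911) = 207911 · (1 − 1/11) · (1 − 1/41) · (1 − 1/461)
       = 207911 · 184000/207911 = 184000.

184000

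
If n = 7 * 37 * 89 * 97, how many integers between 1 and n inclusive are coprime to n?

φ(7) = 7 − 1 = 6.
φ(37) = 37 − 1 = 36.
φ(89) = 89 − 1 = 88.
φ(97) = 97 − 1 = 96.
Multiply: 6 · 36 · 88 · 96 = 1824768.

1824768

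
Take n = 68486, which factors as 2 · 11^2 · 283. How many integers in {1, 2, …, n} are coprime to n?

φ(2) = 2 − 1 = 1.
φ(11^2) = 11^1·(11−1) = 11·10 = 110.
φ(283) = 283 − 1 = 282.
Since φ is multiplicative, φ(68486) = 1 · 110 · 282 = 31020.

31020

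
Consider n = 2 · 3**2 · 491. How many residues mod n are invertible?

2940

φ(8838) = 8838 · (1 − 1/2) · (1 − 1/3) · (1 − 1/491)
       = 8838 · 980/2946 = 2940.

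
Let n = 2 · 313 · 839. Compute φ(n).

261456

φ(525214) = 525214 · (1 − 1/2) · (1 − 1/313) · (1 − 1/839)
       = 525214 · 261456/525214 = 261456.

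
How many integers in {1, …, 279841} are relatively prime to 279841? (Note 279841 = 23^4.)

φ(23^4) = 23^4 − 23^3 = 279841 − 12167 = 267674.

267674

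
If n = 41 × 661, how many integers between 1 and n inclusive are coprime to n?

26400

φ(41) = 41 − 1 = 40.
φ(661) = 661 − 1 = 660.
Multiply: 40 · 660 = 26400.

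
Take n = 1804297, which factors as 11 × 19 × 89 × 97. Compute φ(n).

φ(11) = 11 − 1 = 10.
φ(19) = 19 − 1 = 18.
φ(89) = 89 − 1 = 88.
φ(97) = 97 − 1 = 96.
φ(1804297) = 10 × 18 × 88 × 96 = 1520640.

1520640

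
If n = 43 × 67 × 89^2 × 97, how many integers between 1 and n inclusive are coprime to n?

2084189184

φ(2213578897) = 2213578897 · (1 − 1/43) · (1 − 1/67) · (1 − 1/89) · (1 − 1/97)
       = 2213578897 · 23417856/24871673 = 2084189184.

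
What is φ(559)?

504

Factor 559: 559 = 13 * 43.
φ(13) = 13 − 1 = 12.
φ(43) = 43 − 1 = 42.
Multiply: 12 · 42 = 504.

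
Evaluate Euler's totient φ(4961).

4400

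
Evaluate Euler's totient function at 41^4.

φ(2825761) = 2825761 · (1 − 1/41)
       = 2825761 · 40/41 = 2756840.

2756840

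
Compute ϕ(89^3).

φ(89^3) = 89^2·(89−1) = 7921·88 = 697048.

697048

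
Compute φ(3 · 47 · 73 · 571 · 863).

φ(3) = 3 − 1 = 2.
φ(47) = 47 − 1 = 46.
φ(73) = 73 − 1 = 72.
φ(571) = 571 − 1 = 570.
φ(863) = 863 − 1 = 862.
φ(5072112489) = 2 × 46 × 72 × 570 × 862 = 3254636160.

3254636160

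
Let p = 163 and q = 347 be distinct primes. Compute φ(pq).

φ(163) = 163 − 1 = 162.
φ(347) = 347 − 1 = 346.
φ(56561) = 162 × 346 = 56052.

56052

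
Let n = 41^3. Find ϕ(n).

φ(41^3) = 41^3 − 41^2 = 68921 − 1681 = 67240.

67240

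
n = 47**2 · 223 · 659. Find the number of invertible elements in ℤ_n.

315816312

φ(47^2) = 47^1·(47−1) = 47·46 = 2162.
φ(223) = 223 − 1 = 222.
φ(659) = 659 − 1 = 658.
Multiply: 2162 · 222 · 658 = 315816312.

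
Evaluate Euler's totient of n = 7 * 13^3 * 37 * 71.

φ(7) = 7 − 1 = 6.
φ(13^3) = 13^3 − 13^2 = 2197 − 169 = 2028.
φ(37) = 37 − 1 = 36.
φ(71) = 71 − 1 = 70.
Since φ is multiplicative, φ(40400633) = 6 · 2028 · 36 · 70 = 30663360.

30663360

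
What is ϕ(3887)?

3432

3887 = 13^2 × 23.
φ(13^2) = 13^2 − 13^1 = 169 − 13 = 156.
φ(23) = 23 − 1 = 22.
φ(3887) = 156 × 22 = 3432.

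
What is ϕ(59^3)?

φ(205379) = 205379 · (1 − 1/59)
       = 205379 · 58/59 = 201898.

201898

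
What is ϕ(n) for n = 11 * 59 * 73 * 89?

3674880

φ(4216553) = 4216553 · (1 − 1/11) · (1 − 1/59) · (1 − 1/73) · (1 − 1/89)
       = 4216553 · 3674880/4216553 = 3674880.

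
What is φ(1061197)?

931392

Factor 1061197: 1061197 = 23 × 29 × 37 × 43.
φ(23) = 23 − 1 = 22.
φ(29) = 29 − 1 = 28.
φ(37) = 37 − 1 = 36.
φ(43) = 43 − 1 = 42.
φ(1061197) = 22 × 28 × 36 × 42 = 931392.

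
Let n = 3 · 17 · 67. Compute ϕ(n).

φ(3417) = 3417 · (1 − 1/3) · (1 − 1/17) · (1 − 1/67)
       = 3417 · 2112/3417 = 2112.

2112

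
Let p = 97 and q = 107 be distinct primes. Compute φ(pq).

10176

φ(97) = 97 − 1 = 96.
φ(107) = 107 − 1 = 106.
φ(10379) = 96 × 106 = 10176.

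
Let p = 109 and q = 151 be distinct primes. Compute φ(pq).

16200

For distinct primes, φ(pq) = (p−1)(q−1) = 108 × 150 = 16200.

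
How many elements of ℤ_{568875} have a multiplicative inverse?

Factor 568875: 568875 = 3 × 5**3 × 37 × 41.
φ(3) = 3 − 1 = 2.
φ(5^3) = 5^3 − 5^2 = 125 − 25 = 100.
φ(37) = 37 − 1 = 36.
φ(41) = 41 − 1 = 40.
φ(568875) = 2 × 100 × 36 × 40 = 288000.

288000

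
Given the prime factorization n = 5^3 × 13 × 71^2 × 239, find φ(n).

φ(5^3) = 5^2·(5−1) = 25·4 = 100.
φ(13) = 13 − 1 = 12.
φ(71^2) = 71^2 − 71^1 = 5041 − 71 = 4970.
φ(239) = 239 − 1 = 238.
Multiply: 100 · 12 · 4970 · 238 = 1419432000.

1419432000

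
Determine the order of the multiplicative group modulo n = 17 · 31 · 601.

288000

φ(17) = 17 − 1 = 16.
φ(31) = 31 − 1 = 30.
φ(601) = 601 − 1 = 600.
φ(316727) = 16 × 30 × 600 = 288000.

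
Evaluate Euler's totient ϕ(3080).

3080 = 2^3 × 5 × 7 × 11.
φ(3080) = 3080 · (1 − 1/2) · (1 − 1/5) · (1 − 1/7) · (1 − 1/11)
       = 3080 · 240/770 = 960.

960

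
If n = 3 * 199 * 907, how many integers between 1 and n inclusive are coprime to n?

358776

φ(541479) = 541479 · (1 − 1/3) · (1 − 1/199) · (1 − 1/907)
       = 541479 · 358776/541479 = 358776.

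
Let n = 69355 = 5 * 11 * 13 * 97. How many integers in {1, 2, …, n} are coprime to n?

φ(5) = 5 − 1 = 4.
φ(11) = 11 − 1 = 10.
φ(13) = 13 − 1 = 12.
φ(97) = 97 − 1 = 96.
φ(69355) = 4 × 10 × 12 × 96 = 46080.

46080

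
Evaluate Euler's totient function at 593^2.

φ(593^2) = 593^1·(593−1) = 593·592 = 351056.

351056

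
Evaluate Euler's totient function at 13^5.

φ(371293) = 371293 · (1 − 1/13)
       = 371293 · 12/13 = 342732.

342732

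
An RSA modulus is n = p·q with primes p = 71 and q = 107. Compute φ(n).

φ(pq) = (p−1)(q−1) = 70 · 106 = 7420.

7420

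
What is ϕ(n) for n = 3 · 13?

φ(3) = 3 − 1 = 2.
φ(13) = 13 − 1 = 12.
Multiply: 2 · 12 = 24.

24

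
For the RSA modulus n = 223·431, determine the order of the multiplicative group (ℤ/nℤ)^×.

95460

φ(n) = (p − 1)(q − 1) = (223−1)(431−1) = 222·430 = 95460.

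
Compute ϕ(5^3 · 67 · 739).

4870800

φ(5^3) = 5^2·(5−1) = 25·4 = 100.
φ(67) = 67 − 1 = 66.
φ(739) = 739 − 1 = 738.
Since φ is multiplicative, φ(6189125) = 100 · 66 · 738 = 4870800.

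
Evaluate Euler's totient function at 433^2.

φ(433^2) = 433^2 − 433^1 = 187489 − 433 = 187056.

187056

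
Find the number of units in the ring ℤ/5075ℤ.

First factor: 5075 = 5^2 * 7 * 29.
φ(5^2) = 5^2 − 5^1 = 25 − 5 = 20.
φ(7) = 7 − 1 = 6.
φ(29) = 29 − 1 = 28.
Multiply: 20 · 6 · 28 = 3360.

3360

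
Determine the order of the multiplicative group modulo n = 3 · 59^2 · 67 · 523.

φ(3) = 3 − 1 = 2.
φ(59^2) = 59^1·(59−1) = 59·58 = 3422.
φ(67) = 67 − 1 = 66.
φ(523) = 523 − 1 = 522.
φ(365933163) = 2 × 3422 × 66 × 522 = 235789488.

235789488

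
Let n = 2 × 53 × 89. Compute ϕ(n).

4576

φ(9434) = 9434 · (1 − 1/2) · (1 − 1/53) · (1 − 1/89)
       = 9434 · 4576/9434 = 4576.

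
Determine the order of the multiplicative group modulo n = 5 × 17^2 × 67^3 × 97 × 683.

21104644644864

φ(28792852546285) = 28792852546285 · (1 − 1/5) · (1 − 1/17) · (1 − 1/67) · (1 − 1/97) · (1 − 1/683)
       = 28792852546285 · 276553728/377299445 = 21104644644864.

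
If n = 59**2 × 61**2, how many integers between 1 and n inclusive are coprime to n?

φ(12952801) = 12952801 · (1 − 1/59) · (1 − 1/61)
       = 12952801 · 3480/3599 = 12524520.

12524520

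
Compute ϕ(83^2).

φ(83^2) = 83^2 − 83^1 = 6889 − 83 = 6806.

6806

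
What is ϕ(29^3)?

23548

φ(24389) = 24389 · (1 − 1/29)
       = 24389 · 28/29 = 23548.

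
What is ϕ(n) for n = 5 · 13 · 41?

φ(2665) = 2665 · (1 − 1/5) · (1 − 1/13) · (1 − 1/41)
       = 2665 · 1920/2665 = 1920.

1920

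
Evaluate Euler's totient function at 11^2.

φ(121) = 121 · (1 − 1/11)
       = 121 · 10/11 = 110.

110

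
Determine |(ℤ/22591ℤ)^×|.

20160

Prime factorization: 22591 = 19 * 29 * 41.
φ(19) = 19 − 1 = 18.
φ(29) = 29 − 1 = 28.
φ(41) = 41 − 1 = 40.
Multiply: 18 · 28 · 40 = 20160.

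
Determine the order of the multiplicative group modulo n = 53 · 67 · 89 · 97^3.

φ(288440262247) = 288440262247 · (1 − 1/53) · (1 − 1/67) · (1 − 1/89) · (1 − 1/97)
       = 288440262247 · 28993536/30655783 = 272800180224.

272800180224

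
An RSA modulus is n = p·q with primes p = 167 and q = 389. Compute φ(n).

64408

For distinct primes, φ(pq) = (p−1)(q−1) = 166 × 388 = 64408.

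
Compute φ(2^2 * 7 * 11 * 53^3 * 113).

1963153920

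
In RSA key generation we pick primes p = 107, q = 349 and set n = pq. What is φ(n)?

φ(n) = (p − 1)(q − 1) = (107−1)(349−1) = 106·348 = 36888.

36888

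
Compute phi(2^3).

φ(8) = 8 · (1 − 1/2)
       = 8 · 1/2 = 4.

4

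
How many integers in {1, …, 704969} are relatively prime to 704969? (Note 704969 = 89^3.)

697048

φ(89^3) = 89^2·(89−1) = 7921·88 = 697048.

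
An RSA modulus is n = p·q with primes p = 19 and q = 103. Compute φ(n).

1836

φ(1957) = 1957 · (1 − 1/19) · (1 − 1/103)
       = 1957 · 1836/1957 = 1836.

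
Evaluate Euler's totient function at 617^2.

380072

φ(617^2) = 617^1·(617−1) = 617·616 = 380072.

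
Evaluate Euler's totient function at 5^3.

φ(125) = 125 · (1 − 1/5)
       = 125 · 4/5 = 100.

100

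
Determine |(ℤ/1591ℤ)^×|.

1512

Factor 1591: 1591 = 37 × 43.
φ(1591) = 1591 · (1 − 1/37) · (1 − 1/43)
       = 1591 · 1512/1591 = 1512.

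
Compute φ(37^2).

1332

φ(37^2) = 37^2 − 37^1 = 1369 − 37 = 1332.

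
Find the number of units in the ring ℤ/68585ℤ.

Factor 68585: 68585 = 5 × 11 × 29 × 43.
φ(5) = 5 − 1 = 4.
φ(11) = 11 − 1 = 10.
φ(29) = 29 − 1 = 28.
φ(43) = 43 − 1 = 42.
Multiply: 4 · 10 · 28 · 42 = 47040.

47040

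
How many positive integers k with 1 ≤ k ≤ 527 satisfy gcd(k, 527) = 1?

First factor: 527 = 17 · 31.
φ(527) = 527 · (1 − 1/17) · (1 − 1/31)
       = 527 · 480/527 = 480.

480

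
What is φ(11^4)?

φ(14641) = 14641 · (1 − 1/11)
       = 14641 · 10/11 = 13310.

13310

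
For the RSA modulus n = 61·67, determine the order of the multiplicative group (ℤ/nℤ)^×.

3960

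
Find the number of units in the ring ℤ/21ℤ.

12

21 = 3 · 7.
φ(3) = 3 − 1 = 2.
φ(7) = 7 − 1 = 6.
φ(21) = 2 × 6 = 12.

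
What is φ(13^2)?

156

φ(169) = 169 · (1 − 1/13)
       = 169 · 12/13 = 156.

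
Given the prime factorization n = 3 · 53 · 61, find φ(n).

φ(3) = 3 − 1 = 2.
φ(53) = 53 − 1 = 52.
φ(61) = 61 − 1 = 60.
Multiply: 2 · 52 · 60 = 6240.

6240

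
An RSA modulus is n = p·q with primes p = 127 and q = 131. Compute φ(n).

16380

φ(n) = (p − 1)(q − 1) = (127−1)(131−1) = 126·130 = 16380.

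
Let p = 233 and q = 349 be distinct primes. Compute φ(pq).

φ(233) = 233 − 1 = 232.
φ(349) = 349 − 1 = 348.
Since φ is multiplicative, φ(81317) = 232 · 348 = 80736.

80736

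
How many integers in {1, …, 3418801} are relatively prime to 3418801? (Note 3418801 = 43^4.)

φ(3418801) = 3418801 · (1 − 1/43)
       = 3418801 · 42/43 = 3339294.

3339294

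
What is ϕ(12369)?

6480

Factor 12369: 12369 = 3 * 7 * 19 * 31.
φ(3) = 3 − 1 = 2.
φ(7) = 7 − 1 = 6.
φ(19) = 19 − 1 = 18.
φ(31) = 31 − 1 = 30.
Multiply: 2 · 6 · 18 · 30 = 6480.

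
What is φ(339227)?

271656

First factor: 339227 = 7^3 · 23 · 43.
φ(339227) = 339227 · (1 − 1/7) · (1 − 1/23) · (1 − 1/43)
       = 339227 · 5544/6923 = 271656.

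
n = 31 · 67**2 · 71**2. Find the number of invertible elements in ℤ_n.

φ(31) = 31 − 1 = 30.
φ(67^2) = 67^1·(67−1) = 67·66 = 4422.
φ(71^2) = 71^1·(71−1) = 71·70 = 4970.
Since φ is multiplicative, φ(701500519) = 30 · 4422 · 4970 = 659320200.

659320200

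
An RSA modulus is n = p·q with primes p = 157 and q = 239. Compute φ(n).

37128

For distinct primes, φ(pq) = (p−1)(q−1) = 156 × 238 = 37128.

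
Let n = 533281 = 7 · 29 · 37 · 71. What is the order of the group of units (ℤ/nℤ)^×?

φ(7) = 7 − 1 = 6.
φ(29) = 29 − 1 = 28.
φ(37) = 37 − 1 = 36.
φ(71) = 71 − 1 = 70.
Multiply: 6 · 28 · 36 · 70 = 423360.

423360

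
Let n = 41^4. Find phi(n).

2756840

φ(2825761) = 2825761 · (1 − 1/41)
       = 2825761 · 40/41 = 2756840.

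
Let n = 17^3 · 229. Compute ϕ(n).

1054272

φ(17^3) = 17^2·(17−1) = 289·16 = 4624.
φ(229) = 229 − 1 = 228.
φ(1125077) = 4624 × 228 = 1054272.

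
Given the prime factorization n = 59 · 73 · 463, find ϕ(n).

1929312

φ(1994141) = 1994141 · (1 − 1/59) · (1 − 1/73) · (1 − 1/463)
       = 1994141 · 1929312/1994141 = 1929312.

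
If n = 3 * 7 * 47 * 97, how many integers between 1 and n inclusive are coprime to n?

52992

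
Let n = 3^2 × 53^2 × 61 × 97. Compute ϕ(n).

φ(3^2) = 3^2 − 3^1 = 9 − 3 = 6.
φ(53^2) = 53^2 − 53^1 = 2809 − 53 = 2756.
φ(61) = 61 − 1 = 60.
φ(97) = 97 − 1 = 96.
Since φ is multiplicative, φ(149587677) = 6 · 2756 · 60 · 96 = 95247360.

95247360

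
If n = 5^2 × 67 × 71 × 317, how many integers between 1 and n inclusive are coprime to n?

29198400

φ(37699225) = 37699225 · (1 − 1/5) · (1 − 1/67) · (1 − 1/71) · (1 − 1/317)
       = 37699225 · 5839680/7539845 = 29198400.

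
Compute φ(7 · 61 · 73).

φ(7) = 7 − 1 = 6.
φ(61) = 61 − 1 = 60.
φ(73) = 73 − 1 = 72.
Multiply: 6 · 60 · 72 = 25920.

25920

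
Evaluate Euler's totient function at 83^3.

φ(571787) = 571787 · (1 − 1/83)
       = 571787 · 82/83 = 564898.

564898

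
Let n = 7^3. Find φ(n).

φ(343) = 343 · (1 − 1/7)
       = 343 · 6/7 = 294.

294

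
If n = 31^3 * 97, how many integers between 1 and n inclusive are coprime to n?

2767680

φ(31^3) = 31^2·(31−1) = 961·30 = 28830.
φ(97) = 97 − 1 = 96.
Multiply: 28830 · 96 = 2767680.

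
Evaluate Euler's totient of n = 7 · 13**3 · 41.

φ(630539) = 630539 · (1 − 1/7) · (1 − 1/13) · (1 − 1/41)
       = 630539 · 2880/3731 = 486720.

486720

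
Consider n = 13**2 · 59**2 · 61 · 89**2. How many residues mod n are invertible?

250858333440

φ(284250067309) = 284250067309 · (1 − 1/13) · (1 − 1/59) · (1 − 1/61) · (1 − 1/89)
       = 284250067309 · 3674880/4164043 = 250858333440.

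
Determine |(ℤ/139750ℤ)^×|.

50400

First factor: 139750 = 2 · 5^3 · 13 · 43.
φ(2) = 2 − 1 = 1.
φ(5^3) = 5^3 − 5^2 = 125 − 25 = 100.
φ(13) = 13 − 1 = 12.
φ(43) = 43 − 1 = 42.
Multiply: 1 · 100 · 12 · 42 = 50400.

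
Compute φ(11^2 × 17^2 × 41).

1196800

φ(11^2) = 11^2 − 11^1 = 121 − 11 = 110.
φ(17^2) = 17^1·(17−1) = 17·16 = 272.
φ(41) = 41 − 1 = 40.
Multiply: 110 · 272 · 40 = 1196800.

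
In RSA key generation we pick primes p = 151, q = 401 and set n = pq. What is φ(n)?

φ(60551) = 60551 · (1 − 1/151) · (1 − 1/401)
       = 60551 · 60000/60551 = 60000.

60000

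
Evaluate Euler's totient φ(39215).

26400

First factor: 39215 = 5 × 11 × 23 × 31.
φ(5) = 5 − 1 = 4.
φ(11) = 11 − 1 = 10.
φ(23) = 23 − 1 = 22.
φ(31) = 31 − 1 = 30.
Multiply: 4 · 10 · 22 · 30 = 26400.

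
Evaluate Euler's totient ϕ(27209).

Factor 27209: 27209 = 7 × 13^2 × 23.
φ(7) = 7 − 1 = 6.
φ(13^2) = 13^2 − 13^1 = 169 − 13 = 156.
φ(23) = 23 − 1 = 22.
φ(27209) = 6 × 156 × 22 = 20592.

20592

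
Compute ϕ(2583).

1440

2583 = 3^2 * 7 * 41.
φ(2583) = 2583 · (1 − 1/3) · (1 − 1/7) · (1 − 1/41)
       = 2583 · 480/861 = 1440.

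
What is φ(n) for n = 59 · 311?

17980

φ(59) = 59 − 1 = 58.
φ(311) = 311 − 1 = 310.
φ(18349) = 58 × 310 = 17980.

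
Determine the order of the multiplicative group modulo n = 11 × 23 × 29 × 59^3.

1243691680

φ(11) = 11 − 1 = 10.
φ(23) = 23 − 1 = 22.
φ(29) = 29 − 1 = 28.
φ(59^3) = 59^3 − 59^2 = 205379 − 3481 = 201898.
Multiply: 10 · 22 · 28 · 201898 = 1243691680.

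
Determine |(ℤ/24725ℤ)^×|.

First factor: 24725 = 5**2 * 23 * 43.
φ(24725) = 24725 · (1 − 1/5) · (1 − 1/23) · (1 − 1/43)
       = 24725 · 3696/4945 = 18480.

18480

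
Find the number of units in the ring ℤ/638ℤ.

280

Factor 638: 638 = 2 × 11 × 29.
φ(2) = 2 − 1 = 1.
φ(11) = 11 − 1 = 10.
φ(29) = 29 − 1 = 28.
Multiply: 1 · 10 · 28 = 280.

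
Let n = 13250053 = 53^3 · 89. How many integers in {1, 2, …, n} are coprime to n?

φ(13250053) = 13250053 · (1 − 1/53) · (1 − 1/89)
       = 13250053 · 4576/4717 = 12853984.

12853984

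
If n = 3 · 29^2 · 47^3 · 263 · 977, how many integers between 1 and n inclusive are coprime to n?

42197884728832

φ(67307139926979) = 67307139926979 · (1 − 1/3) · (1 − 1/29) · (1 − 1/47) · (1 − 1/263) · (1 − 1/977)
       = 67307139926979 · 658714112/1050672639 = 42197884728832.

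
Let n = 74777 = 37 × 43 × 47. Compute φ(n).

69552

φ(74777) = 74777 · (1 − 1/37) · (1 − 1/43) · (1 − 1/47)
       = 74777 · 69552/74777 = 69552.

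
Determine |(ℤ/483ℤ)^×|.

First factor: 483 = 3 × 7 × 23.
φ(3) = 3 − 1 = 2.
φ(7) = 7 − 1 = 6.
φ(23) = 23 − 1 = 22.
Since φ is multiplicative, φ(483) = 2 · 6 · 22 = 264.

264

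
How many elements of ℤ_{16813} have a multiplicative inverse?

14784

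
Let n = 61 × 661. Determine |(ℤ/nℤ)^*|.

39600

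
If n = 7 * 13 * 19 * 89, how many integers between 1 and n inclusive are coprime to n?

114048

φ(153881) = 153881 · (1 − 1/7) · (1 − 1/13) · (1 − 1/19) · (1 − 1/89)
       = 153881 · 114048/153881 = 114048.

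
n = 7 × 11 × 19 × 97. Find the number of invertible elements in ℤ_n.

103680

φ(141911) = 141911 · (1 − 1/7) · (1 − 1/11) · (1 − 1/19) · (1 − 1/97)
       = 141911 · 103680/141911 = 103680.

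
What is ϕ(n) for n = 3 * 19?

36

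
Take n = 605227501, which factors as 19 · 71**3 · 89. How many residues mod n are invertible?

558946080

φ(605227501) = 605227501 · (1 − 1/19) · (1 − 1/71) · (1 − 1/89)
       = 605227501 · 110880/120061 = 558946080.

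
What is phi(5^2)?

φ(5^2) = 5^2 − 5^1 = 25 − 5 = 20.

20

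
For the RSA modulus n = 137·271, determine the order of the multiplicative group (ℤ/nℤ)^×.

36720

φ(pq) = (p−1)(q−1) = 136 · 270 = 36720.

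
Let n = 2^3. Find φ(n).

4

φ(8) = 8 · (1 − 1/2)
       = 8 · 1/2 = 4.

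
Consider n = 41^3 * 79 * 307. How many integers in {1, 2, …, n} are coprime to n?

1604884320

φ(1671541013) = 1671541013 · (1 − 1/41) · (1 − 1/79) · (1 − 1/307)
       = 1671541013 · 954720/994373 = 1604884320.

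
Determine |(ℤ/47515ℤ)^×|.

32256

Prime factorization: 47515 = 5 · 13 · 17 · 43.
φ(5) = 5 − 1 = 4.
φ(13) = 13 − 1 = 12.
φ(17) = 17 − 1 = 16.
φ(43) = 43 − 1 = 42.
Since φ is multiplicative, φ(47515) = 4 · 12 · 16 · 42 = 32256.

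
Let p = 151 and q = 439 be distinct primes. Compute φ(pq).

φ(66289) = 66289 · (1 − 1/151) · (1 − 1/439)
       = 66289 · 65700/66289 = 65700.

65700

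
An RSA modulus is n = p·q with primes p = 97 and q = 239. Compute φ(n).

22848

φ(97) = 97 − 1 = 96.
φ(239) = 239 − 1 = 238.
Multiply: 96 · 238 = 22848.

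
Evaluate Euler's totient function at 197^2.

38612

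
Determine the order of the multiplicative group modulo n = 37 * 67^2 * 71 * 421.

φ(37) = 37 − 1 = 36.
φ(67^2) = 67^1·(67−1) = 67·66 = 4422.
φ(71) = 71 − 1 = 70.
φ(421) = 421 − 1 = 420.
φ(4964685863) = 36 × 4422 × 70 × 420 = 4680244800.

4680244800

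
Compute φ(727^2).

527802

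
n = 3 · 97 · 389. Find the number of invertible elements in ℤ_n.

74496

φ(3) = 3 − 1 = 2.
φ(97) = 97 − 1 = 96.
φ(389) = 389 − 1 = 388.
Since φ is multiplicative, φ(113199) = 2 · 96 · 388 = 74496.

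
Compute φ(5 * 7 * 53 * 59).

φ(5) = 5 − 1 = 4.
φ(7) = 7 − 1 = 6.
φ(53) = 53 − 1 = 52.
φ(59) = 59 − 1 = 58.
φ(109445) = 4 × 6 × 52 × 58 = 72384.

72384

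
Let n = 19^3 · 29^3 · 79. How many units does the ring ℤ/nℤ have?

φ(13215447929) = 13215447929 · (1 − 1/19) · (1 − 1/29) · (1 − 1/79)
       = 13215447929 · 39312/43529 = 11935162512.

11935162512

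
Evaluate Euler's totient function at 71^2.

4970

φ(71^2) = 71^2 − 71^1 = 5041 − 71 = 4970.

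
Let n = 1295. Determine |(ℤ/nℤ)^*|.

864

Prime factorization: 1295 = 5 * 7 * 37.
φ(1295) = 1295 · (1 − 1/5) · (1 − 1/7) · (1 − 1/37)
       = 1295 · 864/1295 = 864.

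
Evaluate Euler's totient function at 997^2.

φ(997^2) = 997^1·(997−1) = 997·996 = 993012.

993012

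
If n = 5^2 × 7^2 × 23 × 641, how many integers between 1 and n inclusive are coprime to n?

φ(18060175) = 18060175 · (1 − 1/5) · (1 − 1/7) · (1 − 1/23) · (1 − 1/641)
       = 18060175 · 337920/516005 = 11827200.

11827200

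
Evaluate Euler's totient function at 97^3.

φ(912673) = 912673 · (1 − 1/97)
       = 912673 · 96/97 = 903264.

903264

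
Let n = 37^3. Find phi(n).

49284

φ(50653) = 50653 · (1 − 1/37)
       = 50653 · 36/37 = 49284.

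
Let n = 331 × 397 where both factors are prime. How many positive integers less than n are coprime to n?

130680

For distinct primes, φ(pq) = (p−1)(q−1) = 330 × 396 = 130680.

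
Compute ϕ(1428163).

Factor 1428163: 1428163 = 11**3 · 29 · 37.
φ(11^3) = 11^2·(11−1) = 121·10 = 1210.
φ(29) = 29 − 1 = 28.
φ(37) = 37 − 1 = 36.
Multiply: 1210 · 28 · 36 = 1219680.

1219680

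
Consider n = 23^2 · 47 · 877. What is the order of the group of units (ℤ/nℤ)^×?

20389776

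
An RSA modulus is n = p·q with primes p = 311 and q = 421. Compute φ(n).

130200

For distinct primes, φ(pq) = (p−1)(q−1) = 310 × 420 = 130200.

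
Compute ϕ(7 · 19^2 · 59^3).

414294696

φ(7) = 7 − 1 = 6.
φ(19^2) = 19^2 − 19^1 = 361 − 19 = 342.
φ(59^3) = 59^3 − 59^2 = 205379 − 3481 = 201898.
Multiply: 6 · 342 · 201898 = 414294696.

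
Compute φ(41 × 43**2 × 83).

5923680

φ(41) = 41 − 1 = 40.
φ(43^2) = 43^2 − 43^1 = 1849 − 43 = 1806.
φ(83) = 83 − 1 = 82.
φ(6292147) = 40 × 1806 × 82 = 5923680.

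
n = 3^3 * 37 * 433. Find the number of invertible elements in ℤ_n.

φ(3^3) = 3^3 − 3^2 = 27 − 9 = 18.
φ(37) = 37 − 1 = 36.
φ(433) = 433 − 1 = 432.
Since φ is multiplicative, φ(432567) = 18 · 36 · 432 = 279936.

279936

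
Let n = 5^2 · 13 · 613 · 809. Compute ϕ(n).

118679040

φ(5^2) = 5^2 − 5^1 = 25 − 5 = 20.
φ(13) = 13 − 1 = 12.
φ(613) = 613 − 1 = 612.
φ(809) = 809 − 1 = 808.
φ(161173025) = 20 × 12 × 612 × 808 = 118679040.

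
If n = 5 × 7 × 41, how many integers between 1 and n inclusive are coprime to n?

960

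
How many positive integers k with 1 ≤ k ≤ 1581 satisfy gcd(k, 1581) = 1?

1581 = 3 · 17 · 31.
φ(3) = 3 − 1 = 2.
φ(17) = 17 − 1 = 16.
φ(31) = 31 − 1 = 30.
Since φ is multiplicative, φ(1581) = 2 · 16 · 30 = 960.

960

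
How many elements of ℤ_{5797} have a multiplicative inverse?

4800

5797 = 11 · 17 · 31.
φ(11) = 11 − 1 = 10.
φ(17) = 17 − 1 = 16.
φ(31) = 31 − 1 = 30.
Since φ is multiplicative, φ(5797) = 10 · 16 · 30 = 4800.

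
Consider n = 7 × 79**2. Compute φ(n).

φ(43687) = 43687 · (1 − 1/7) · (1 − 1/79)
       = 43687 · 468/553 = 36972.

36972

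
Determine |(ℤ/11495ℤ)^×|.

Factor 11495: 11495 = 5 · 11**2 · 19.
φ(11495) = 11495 · (1 − 1/5) · (1 − 1/11) · (1 − 1/19)
       = 11495 · 720/1045 = 7920.

7920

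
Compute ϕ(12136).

5760

12136 = 2^3 × 37 × 41.
φ(2^3) = 2^3 − 2^2 = 8 − 4 = 4.
φ(37) = 37 − 1 = 36.
φ(41) = 41 − 1 = 40.
Multiply: 4 · 36 · 40 = 5760.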